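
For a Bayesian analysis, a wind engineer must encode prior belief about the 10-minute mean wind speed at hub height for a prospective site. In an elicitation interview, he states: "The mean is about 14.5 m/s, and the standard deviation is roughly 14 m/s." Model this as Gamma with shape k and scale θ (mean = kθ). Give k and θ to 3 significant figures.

k ≈ 1.07, θ ≈ 13.5

For Gamma(k, scale θ): mean = kθ, variance = kθ², so CV = 1/√k.
CV = SD/mean = 14/14.5 = 0.9655, hence k = 1/CV² = 1.07.
Then θ = mean/k = 14.5/1.07 = 13.5.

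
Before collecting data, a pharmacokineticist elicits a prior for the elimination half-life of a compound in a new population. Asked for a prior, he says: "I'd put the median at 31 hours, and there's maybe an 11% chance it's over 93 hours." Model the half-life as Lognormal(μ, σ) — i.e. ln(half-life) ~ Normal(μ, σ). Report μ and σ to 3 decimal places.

If T ~ Lognormal(μ,σ) then ln T ~ Normal(μ,σ), so the p-quantile of ln T is μ + z_p·σ.
ln(31) = 3.434 and ln(93) = 4.533; z_{0.5} = 0, z_{0.89} = 1.227.
σ = (4.533 − 3.434)/(1.227 − (0)) = 0.896.
μ = 3.434 − (0)·0.896 = 3.434.

μ ≈ 3.434, σ ≈ 0.896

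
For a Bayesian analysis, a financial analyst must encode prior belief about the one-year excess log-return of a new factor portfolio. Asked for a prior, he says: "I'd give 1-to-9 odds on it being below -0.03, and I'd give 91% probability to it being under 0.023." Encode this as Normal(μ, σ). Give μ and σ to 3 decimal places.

The p-quantile of Normal(μ,σ) is μ + z_p·σ, with z_{0.1} = -1.282 and z_{0.91} = 1.341.
Eliminate σ: μ = (z₂·x₁ − z₁·x₂)/(z₂ − z₁) = (1.341·-0.03 − (-1.282)·0.023)/2.622 = -0.004.
Then σ = (x₂ − x₁)/(z₂ − z₁) = (0.023 − -0.03)/2.622 = 0.020.

μ = -0.004, σ = 0.020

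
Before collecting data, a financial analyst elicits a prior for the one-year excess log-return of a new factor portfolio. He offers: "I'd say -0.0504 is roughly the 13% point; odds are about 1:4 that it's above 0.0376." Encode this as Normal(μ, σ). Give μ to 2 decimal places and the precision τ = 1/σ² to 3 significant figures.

The p-quantile of Normal(μ,σ) is μ + z_p·σ, with z_{0.13} = -1.126 and z_{0.8} = 0.8416.
Eliminate σ: μ = (z₂·x₁ − z₁·x₂)/(z₂ − z₁) = (0.8416·-0.0504 − (-1.126)·0.0376)/1.968 = -0.00.
Then σ = (x₂ − x₁)/(z₂ − z₁) = (0.0376 − -0.0504)/1.968 = 0.04.
Precision τ = 1/σ² = 1/0.04472² = 500.

μ = -0.00, τ = 500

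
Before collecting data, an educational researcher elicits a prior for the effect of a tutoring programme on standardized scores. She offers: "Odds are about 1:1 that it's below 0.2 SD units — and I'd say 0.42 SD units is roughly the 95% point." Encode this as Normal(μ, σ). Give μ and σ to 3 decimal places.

μ = 0.200, σ = 0.134

The p-quantile of Normal(μ,σ) is μ + z_p·σ, with z_{0.5} = 0 and z_{0.95} = 1.645.
Eliminate σ: μ = (z₂·x₁ − z₁·x₂)/(z₂ − z₁) = (1.645·0.2 − (0)·0.42)/1.645 = 0.200.
Then σ = (x₂ − x₁)/(z₂ − z₁) = (0.42 − 0.2)/1.645 = 0.134.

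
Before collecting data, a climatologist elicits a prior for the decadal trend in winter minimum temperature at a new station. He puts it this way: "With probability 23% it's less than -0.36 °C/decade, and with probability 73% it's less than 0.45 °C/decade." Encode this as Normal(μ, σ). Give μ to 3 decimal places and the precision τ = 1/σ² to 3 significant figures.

The p-quantile of Normal(μ,σ) is μ + z_p·σ, with z_{0.23} = -0.7388 and z_{0.73} = 0.6128.
Eliminate σ: μ = (z₂·x₁ − z₁·x₂)/(z₂ − z₁) = (0.6128·-0.36 − (-0.7388)·0.45)/1.352 = 0.083.
Then σ = (x₂ − x₁)/(z₂ − z₁) = (0.45 − -0.36)/1.352 = 0.599.
Precision τ = 1/σ² = 1/0.5993² = 2.78.

μ = 0.083, τ = 2.78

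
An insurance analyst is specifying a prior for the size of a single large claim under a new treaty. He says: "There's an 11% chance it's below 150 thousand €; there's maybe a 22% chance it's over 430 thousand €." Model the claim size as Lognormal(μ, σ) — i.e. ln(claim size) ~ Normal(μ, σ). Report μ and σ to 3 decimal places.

If T ~ Lognormal(μ,σ) then ln T ~ Normal(μ,σ), so the p-quantile of ln T is μ + z_p·σ.
ln(150) = 5.011 and ln(430) = 6.064; z_{0.11} = -1.227, z_{0.78} = 0.7722.
σ = (6.064 − 5.011)/(0.7722 − (-1.227)) = 0.527.
μ = 5.011 − (-1.227)·0.527 = 5.657.

μ ≈ 5.657, σ ≈ 0.527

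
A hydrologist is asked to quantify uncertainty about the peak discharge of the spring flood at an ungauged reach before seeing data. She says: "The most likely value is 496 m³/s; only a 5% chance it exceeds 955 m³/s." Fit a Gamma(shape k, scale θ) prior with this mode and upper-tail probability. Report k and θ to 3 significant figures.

Gamma(k,θ) with k>1 has mode (k−1)θ, so θ = 496/(k−1).
Need P(X < 955) = 0.95 with θ tied to k this way. Start at k = 2, θ = 496: P(X<955) ≈ 0.573.
Too low — raise k to concentrate. Iterating converges to k ≈ 7.47.
Then θ = 496/(7.47−1) ≈ 76.6.

k ≈ 7.47, θ ≈ 76.6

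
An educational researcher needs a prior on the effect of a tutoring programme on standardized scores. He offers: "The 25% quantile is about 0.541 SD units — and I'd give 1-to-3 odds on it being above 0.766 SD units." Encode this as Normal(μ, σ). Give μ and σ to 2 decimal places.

μ = 0.65, σ = 0.17

For Normal(μ,σ), the p-quantile is μ + z_p·σ. Here z_{0.25} = -0.6745, z_{0.75} = 0.6745.
So 0.541 = μ − 0.6745σ and 0.766 = μ + 0.6745σ.
Subtracting: σ = (0.766 − 0.541)/(0.6745 − (-0.6745)) = 0.17.
Then μ = 0.541 − (-0.6745)·0.17 = 0.65.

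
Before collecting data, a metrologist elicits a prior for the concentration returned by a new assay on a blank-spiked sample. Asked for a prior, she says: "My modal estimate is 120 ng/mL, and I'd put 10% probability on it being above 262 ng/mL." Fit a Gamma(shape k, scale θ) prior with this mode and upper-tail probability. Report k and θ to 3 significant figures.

Gamma(k,θ) with k>1 has mode (k−1)θ, so θ = 120/(k−1).
Need P(X < 262) = 0.9 with θ tied to k this way. Start at k = 2, θ = 120: P(X<262) ≈ 0.641.
Too low — raise k to concentrate. Iterating converges to k ≈ 4.15.
Then θ = 120/(4.15−1) ≈ 38.1.

k ≈ 4.15, θ ≈ 38.1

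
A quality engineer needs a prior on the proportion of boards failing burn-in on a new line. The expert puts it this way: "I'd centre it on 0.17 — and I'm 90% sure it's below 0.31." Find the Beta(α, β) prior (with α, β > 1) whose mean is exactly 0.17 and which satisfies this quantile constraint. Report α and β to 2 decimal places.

With mean 0.17 fixed, write α = 0.17s, β = 0.83s where s = α+β.
Need P(θ < 0.31) = 0.9 under Beta(0.17s, 0.83s). Normal approximation: (q−m)/√(m(1−m)/s) ≈ z_{0.9} = 1.28, so s ≈ 0.17·0.83·(1.28)²/(0.31−0.17)² = 11.8.
At s = 11.8: P(θ<0.31) ≈ 0.893. Adjusting to match 0.9 gives s ≈ 12.81.
So α = 0.17·12.81 ≈ 2.18, β = 0.83·12.81 ≈ 10.63.

α ≈ 2.18, β ≈ 10.63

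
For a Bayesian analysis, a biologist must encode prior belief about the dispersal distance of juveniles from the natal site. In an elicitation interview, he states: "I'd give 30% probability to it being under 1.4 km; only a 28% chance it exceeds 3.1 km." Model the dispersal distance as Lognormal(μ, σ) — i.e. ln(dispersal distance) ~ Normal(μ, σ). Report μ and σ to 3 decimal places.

If T ~ Lognormal(μ,σ) then ln T ~ Normal(μ,σ), so the p-quantile of ln T is μ + z_p·σ.
ln(1.4) = 0.3365 and ln(3.1) = 1.131; z_{0.3} = -0.5244, z_{0.72} = 0.5828.
σ = (1.131 − 0.3365)/(0.5828 − (-0.5244)) = 0.718.
μ = 0.3365 − (-0.5244)·0.718 = 0.713.

μ ≈ 0.713, σ ≈ 0.718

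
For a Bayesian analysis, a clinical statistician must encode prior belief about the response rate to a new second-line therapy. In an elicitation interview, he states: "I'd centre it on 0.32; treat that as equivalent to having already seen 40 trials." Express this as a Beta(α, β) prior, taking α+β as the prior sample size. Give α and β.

α = 12.8, β = 27.2

Under the effective-sample-size interpretation, Beta(α, β) has prior mean α/(α+β) and prior sample size α+β.
So α+β = 40 and α/(α+β) = 0.32, giving α = 0.32·40 = 12.8 and β = 40 − 12.8 = 27.2.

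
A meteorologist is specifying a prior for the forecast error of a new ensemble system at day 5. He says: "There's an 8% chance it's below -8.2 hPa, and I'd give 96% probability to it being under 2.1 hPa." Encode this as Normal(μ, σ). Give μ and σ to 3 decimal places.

The p-quantile of Normal(μ,σ) is μ + z_p·σ, with z_{0.08} = -1.405 and z_{0.96} = 1.751.
Eliminate σ: μ = (z₂·x₁ − z₁·x₂)/(z₂ − z₁) = (1.751·-8.2 − (-1.405)·2.1)/3.156 = -3.614.
Then σ = (x₂ − x₁)/(z₂ − z₁) = (2.1 − -8.2)/3.156 = 3.264.

μ = -3.614, σ = 3.264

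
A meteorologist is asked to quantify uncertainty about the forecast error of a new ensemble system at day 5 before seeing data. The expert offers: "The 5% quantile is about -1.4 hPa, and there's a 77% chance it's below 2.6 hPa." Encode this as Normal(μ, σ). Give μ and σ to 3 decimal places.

μ = 1.360, σ = 1.678

The p-quantile of Normal(μ,σ) is μ + z_p·σ, with z_{0.05} = -1.645 and z_{0.77} = 0.7388.
Eliminate σ: μ = (z₂·x₁ − z₁·x₂)/(z₂ − z₁) = (0.7388·-1.4 − (-1.645)·2.6)/2.384 = 1.360.
Then σ = (x₂ − x₁)/(z₂ − z₁) = (2.6 − -1.4)/2.384 = 1.678.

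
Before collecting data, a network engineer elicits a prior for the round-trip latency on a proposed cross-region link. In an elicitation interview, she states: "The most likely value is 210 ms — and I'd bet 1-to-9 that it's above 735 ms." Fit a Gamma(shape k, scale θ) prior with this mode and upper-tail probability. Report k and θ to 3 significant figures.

k ≈ 2.19, θ ≈ 176

Gamma(k,θ) with k>1 has mode (k−1)θ, so θ = 210/(k−1).
Need P(X < 735) = 0.9 with θ tied to k this way. Start at k = 2, θ = 210: P(X<735) ≈ 0.864.
Too low — raise k to concentrate. Iterating converges to k ≈ 2.19.
Then θ = 210/(2.19−1) ≈ 176.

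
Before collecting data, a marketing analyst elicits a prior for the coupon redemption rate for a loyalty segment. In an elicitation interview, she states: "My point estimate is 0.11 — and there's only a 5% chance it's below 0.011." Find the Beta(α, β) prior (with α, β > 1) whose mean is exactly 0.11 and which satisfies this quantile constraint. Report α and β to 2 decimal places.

α ≈ 1.30, β ≈ 10.50

With mean 0.11 fixed, write α = 0.11s, β = 0.89s where s = α+β.
Need P(θ < 0.011) = 0.05 under Beta(0.11s, 0.89s). Normal approximation: (q−m)/√(m(1−m)/s) ≈ z_{0.05} = -1.64, so s ≈ 0.11·0.89·(-1.64)²/(0.011−0.11)² = 27.0.
At s = 27.0: P(θ<0.011) ≈ 0.003. Adjusting to match 0.05 gives s ≈ 11.80.
So α = 0.11·11.80 ≈ 1.30, β = 0.89·11.80 ≈ 10.50.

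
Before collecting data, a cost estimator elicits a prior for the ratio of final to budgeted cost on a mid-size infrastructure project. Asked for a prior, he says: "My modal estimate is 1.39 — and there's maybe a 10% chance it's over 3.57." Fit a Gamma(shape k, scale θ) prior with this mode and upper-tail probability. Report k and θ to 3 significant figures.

Gamma(k,θ) with k>1 has mode (k−1)θ, so θ = 1.39/(k−1).
Need P(X < 3.57) = 0.9 with θ tied to k this way. Start at k = 2, θ = 1.39: P(X<3.57) ≈ 0.726.
Too low — raise k to concentrate. Iterating converges to k ≈ 3.16.
Then θ = 1.39/(3.16−1) ≈ 0.645.

k ≈ 3.16, θ ≈ 0.645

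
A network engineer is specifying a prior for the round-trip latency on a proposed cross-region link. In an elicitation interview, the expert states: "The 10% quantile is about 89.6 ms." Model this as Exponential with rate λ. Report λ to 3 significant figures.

λ ≈ 0.00118

P(T < 89.6) = 1 − e^(−λ·89.6) = 0.1, so λ = −ln(1−0.1)/89.6 = −ln(0.9)/89.6 = 0.00118.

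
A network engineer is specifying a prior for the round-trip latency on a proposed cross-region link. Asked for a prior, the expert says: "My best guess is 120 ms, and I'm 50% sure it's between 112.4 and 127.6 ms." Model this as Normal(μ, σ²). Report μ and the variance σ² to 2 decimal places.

A symmetric 50% interval runs μ ± z·σ with z = 0.6745.
Half-width = 7.6, so σ = 7.6/0.6745 = 11.268 and σ² = 126.96.
μ is the stated best guess, 120.00.

μ = 120.00, σ² = 126.96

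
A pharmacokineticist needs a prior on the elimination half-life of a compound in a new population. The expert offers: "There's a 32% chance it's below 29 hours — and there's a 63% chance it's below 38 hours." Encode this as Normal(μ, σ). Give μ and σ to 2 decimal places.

The p-quantile of Normal(μ,σ) is μ + z_p·σ, with z_{0.32} = -0.4677 and z_{0.63} = 0.3319.
Eliminate σ: μ = (z₂·x₁ − z₁·x₂)/(z₂ − z₁) = (0.3319·29 − (-0.4677)·38)/0.7996 = 34.26.
Then σ = (x₂ − x₁)/(z₂ − z₁) = (38 − 29)/0.7996 = 11.26.

μ = 34.26, σ = 11.26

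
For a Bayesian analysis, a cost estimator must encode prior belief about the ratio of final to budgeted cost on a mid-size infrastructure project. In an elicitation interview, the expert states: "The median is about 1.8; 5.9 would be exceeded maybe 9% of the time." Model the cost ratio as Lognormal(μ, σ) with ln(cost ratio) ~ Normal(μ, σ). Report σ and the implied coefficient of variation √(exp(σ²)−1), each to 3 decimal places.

If T ~ Lognormal(μ,σ) then ln T ~ Normal(μ,σ), so the p-quantile of ln T is μ + z_p·σ.
ln(1.8) = 0.5878 and ln(5.9) = 1.775; z_{0.5} = 0, z_{0.91} = 1.341.
σ = (1.775 − 0.5878)/(1.341 − (0)) = 0.885.
μ = 0.5878 − (0)·0.885 = 0.588.
CV = √(exp(σ²)−1) = √(exp(0.7840)−1) = 1.091.

σ ≈ 0.885, CV ≈ 1.091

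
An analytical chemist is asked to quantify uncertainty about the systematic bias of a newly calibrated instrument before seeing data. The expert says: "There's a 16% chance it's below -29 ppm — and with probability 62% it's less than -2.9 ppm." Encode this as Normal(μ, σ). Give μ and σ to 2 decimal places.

The p-quantile of Normal(μ,σ) is μ + z_p·σ, with z_{0.16} = -0.9945 and z_{0.62} = 0.3055.
Eliminate σ: μ = (z₂·x₁ − z₁·x₂)/(z₂ − z₁) = (0.3055·-29 − (-0.9945)·-2.9)/1.3 = -9.03.
Then σ = (x₂ − x₁)/(z₂ − z₁) = (-2.9 − -29)/1.3 = 20.08.

μ = -9.03, σ = 20.08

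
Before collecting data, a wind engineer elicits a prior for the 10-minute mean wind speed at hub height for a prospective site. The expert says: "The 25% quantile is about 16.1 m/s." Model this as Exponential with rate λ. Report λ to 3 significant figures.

P(T < 16.1) = 1 − e^(−λ·16.1) = 0.25, so λ = −ln(1−0.25)/16.1 = −ln(0.75)/16.1 = 0.0179.

λ ≈ 0.0179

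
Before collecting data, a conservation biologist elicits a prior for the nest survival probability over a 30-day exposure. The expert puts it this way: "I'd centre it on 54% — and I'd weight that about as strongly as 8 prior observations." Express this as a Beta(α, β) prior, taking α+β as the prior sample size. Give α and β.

Under the effective-sample-size interpretation, Beta(α, β) has prior mean α/(α+β) and prior sample size α+β.
So α+β = 8 and α/(α+β) = 0.54, giving α = 0.54·8 = 4.32 and β = 8 − 4.32 = 3.68.

α = 4.32, β = 3.68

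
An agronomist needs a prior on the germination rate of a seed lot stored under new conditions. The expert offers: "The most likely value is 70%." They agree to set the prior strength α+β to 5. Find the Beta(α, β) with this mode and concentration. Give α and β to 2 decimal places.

α = 3.10, β = 1.90

For α,β > 1 the Beta mode is (α−1)/(α+β−2). With α+β = 5, the mode is (α−1)/3.
Set (α−1)/3 = 0.7 → α = 1 + 0.7·3 = 3.10.
β = 5 − α = 1.90.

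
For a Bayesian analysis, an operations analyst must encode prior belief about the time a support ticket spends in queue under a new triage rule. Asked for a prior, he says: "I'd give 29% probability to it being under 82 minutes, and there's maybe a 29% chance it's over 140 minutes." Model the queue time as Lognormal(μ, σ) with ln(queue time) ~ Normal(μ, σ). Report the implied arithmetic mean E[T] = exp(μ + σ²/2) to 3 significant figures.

E[T] ≈ 120 minutes

If T ~ Lognormal(μ,σ) then ln T ~ Normal(μ,σ), so the p-quantile of ln T is μ + z_p·σ.
ln(82) = 4.407 and ln(140) = 4.942; z_{0.29} = -0.5534, z_{0.71} = 0.5534.
σ = (4.942 − 4.407)/(0.5534 − (-0.5534)) = 0.483.
μ = 4.407 − (-0.5534)·0.483 = 4.674.
E[T] = exp(μ + σ²/2) = exp(4.674 + 0.1168) = 120 minutes.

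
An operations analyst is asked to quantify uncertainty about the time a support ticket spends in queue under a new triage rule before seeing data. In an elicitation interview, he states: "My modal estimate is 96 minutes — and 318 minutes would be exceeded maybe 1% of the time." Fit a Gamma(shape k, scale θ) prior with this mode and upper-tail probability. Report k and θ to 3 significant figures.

k ≈ 4.06, θ ≈ 31.3

Gamma(k,θ) with k>1 has mode (k−1)θ, so θ = 96/(k−1).
Need P(X < 318) = 0.99 with θ tied to k this way. Start at k = 2, θ = 96: P(X<318) ≈ 0.843.
Too low — raise k to concentrate. Iterating converges to k ≈ 4.06.
Then θ = 96/(4.06−1) ≈ 31.3.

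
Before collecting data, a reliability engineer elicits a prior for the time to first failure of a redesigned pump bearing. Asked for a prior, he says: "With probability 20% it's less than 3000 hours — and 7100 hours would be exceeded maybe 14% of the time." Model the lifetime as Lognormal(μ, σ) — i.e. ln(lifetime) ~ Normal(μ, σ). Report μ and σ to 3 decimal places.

If T ~ Lognormal(μ,σ) then ln T ~ Normal(μ,σ), so the p-quantile of ln T is μ + z_p·σ.
ln(3000) = 8.006 and ln(7100) = 8.868; z_{0.2} = -0.8416, z_{0.86} = 1.08.
σ = (8.868 − 8.006)/(1.08 − (-0.8416)) = 0.448.
μ = 8.006 − (-0.8416)·0.448 = 8.384.

μ ≈ 8.384, σ ≈ 0.448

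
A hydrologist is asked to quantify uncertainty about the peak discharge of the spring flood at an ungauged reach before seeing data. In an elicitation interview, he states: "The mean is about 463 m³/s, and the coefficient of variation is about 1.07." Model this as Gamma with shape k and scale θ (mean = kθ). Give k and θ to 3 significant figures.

For Gamma(k, scale θ): mean = kθ, variance = kθ², so CV = 1/√k.
CV = 1.07, hence k = 1/CV² = 0.873.
Then θ = mean/k = 463/0.873 = 530.

k ≈ 0.873, θ ≈ 530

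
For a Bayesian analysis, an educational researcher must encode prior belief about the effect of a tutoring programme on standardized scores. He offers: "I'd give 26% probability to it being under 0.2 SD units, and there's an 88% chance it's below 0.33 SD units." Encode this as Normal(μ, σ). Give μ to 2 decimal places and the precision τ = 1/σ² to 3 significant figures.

The p-quantile of Normal(μ,σ) is μ + z_p·σ, with z_{0.26} = -0.6433 and z_{0.88} = 1.175.
Eliminate σ: μ = (z₂·x₁ − z₁·x₂)/(z₂ − z₁) = (1.175·0.2 − (-0.6433)·0.33)/1.818 = 0.25.
Then σ = (x₂ − x₁)/(z₂ − z₁) = (0.33 − 0.2)/1.818 = 0.07.
Precision τ = 1/σ² = 1/0.07149² = 196.

μ = 0.25, τ = 196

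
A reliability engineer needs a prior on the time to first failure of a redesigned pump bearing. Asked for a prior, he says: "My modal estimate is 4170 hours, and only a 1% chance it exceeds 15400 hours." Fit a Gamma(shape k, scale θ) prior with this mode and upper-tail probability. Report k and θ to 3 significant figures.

k ≈ 3.5, θ ≈ 1670

Gamma(k,θ) with k>1 has mode (k−1)θ, so θ = 4170/(k−1).
Need P(X < 15400) = 0.99 with θ tied to k this way. Start at k = 2, θ = 4170: P(X<15400) ≈ 0.883.
Too low — raise k to concentrate. Iterating converges to k ≈ 3.5.
Then θ = 4170/(3.5−1) ≈ 1670.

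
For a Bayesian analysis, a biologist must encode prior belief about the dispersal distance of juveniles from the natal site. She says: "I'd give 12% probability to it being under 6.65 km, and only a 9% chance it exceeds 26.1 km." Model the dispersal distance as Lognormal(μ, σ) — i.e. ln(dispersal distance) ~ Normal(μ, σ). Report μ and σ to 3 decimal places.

If T ~ Lognormal(μ,σ) then ln T ~ Normal(μ,σ), so the p-quantile of ln T is μ + z_p·σ.
ln(6.65) = 1.895 and ln(26.1) = 3.262; z_{0.12} = -1.175, z_{0.91} = 1.341.
σ = (3.262 − 1.895)/(1.341 − (-1.175)) = 0.544.
μ = 1.895 − (-1.175)·0.544 = 2.533.

μ ≈ 2.533, σ ≈ 0.544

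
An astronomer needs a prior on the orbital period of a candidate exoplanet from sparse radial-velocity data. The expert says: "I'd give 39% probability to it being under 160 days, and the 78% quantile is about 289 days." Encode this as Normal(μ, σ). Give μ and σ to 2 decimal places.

The p-quantile of Normal(μ,σ) is μ + z_p·σ, with z_{0.39} = -0.2793 and z_{0.78} = 0.7722.
Eliminate σ: μ = (z₂·x₁ − z₁·x₂)/(z₂ − z₁) = (0.7722·160 − (-0.2793)·289)/1.052 = 194.27.
Then σ = (x₂ − x₁)/(z₂ − z₁) = (289 − 160)/1.052 = 122.68.

μ = 194.27, σ = 122.68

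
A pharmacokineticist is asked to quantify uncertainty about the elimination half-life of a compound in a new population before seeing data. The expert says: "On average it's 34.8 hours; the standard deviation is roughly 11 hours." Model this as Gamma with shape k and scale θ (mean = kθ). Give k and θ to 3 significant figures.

For Gamma(k, scale θ): mean = kθ, variance = kθ², so CV = 1/√k.
CV = SD/mean = 11/34.8 = 0.3161, hence k = 1/CV² = 10.
Then θ = mean/k = 34.8/10 = 3.48.

k ≈ 10, θ ≈ 3.48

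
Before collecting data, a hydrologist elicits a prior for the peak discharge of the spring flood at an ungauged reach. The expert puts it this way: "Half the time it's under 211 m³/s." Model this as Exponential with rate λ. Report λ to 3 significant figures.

λ ≈ 0.00329

Exponential median = ln 2 / λ, so λ = ln 2 / 211.0 = 0.00329.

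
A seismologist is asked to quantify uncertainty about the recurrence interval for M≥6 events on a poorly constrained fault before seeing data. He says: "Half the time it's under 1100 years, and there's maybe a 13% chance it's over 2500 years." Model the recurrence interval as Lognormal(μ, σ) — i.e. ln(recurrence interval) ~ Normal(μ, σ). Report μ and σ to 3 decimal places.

If T ~ Lognormal(μ,σ) then ln T ~ Normal(μ,σ), so the p-quantile of ln T is μ + z_p·σ.
ln(1100) = 7.003 and ln(2500) = 7.824; z_{0.5} = 0, z_{0.87} = 1.126.
σ = (7.824 − 7.003)/(1.126 − (0)) = 0.729.
μ = 7.003 − (0)·0.729 = 7.003.

μ ≈ 7.003, σ ≈ 0.729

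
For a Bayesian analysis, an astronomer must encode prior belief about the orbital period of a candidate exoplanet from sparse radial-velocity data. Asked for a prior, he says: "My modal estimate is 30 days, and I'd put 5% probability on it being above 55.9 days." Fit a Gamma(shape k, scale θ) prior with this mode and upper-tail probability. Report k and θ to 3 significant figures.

k ≈ 8.18, θ ≈ 4.18

Gamma(k,θ) with k>1 has mode (k−1)θ, so θ = 30/(k−1).
Need P(X < 55.9) = 0.95 with θ tied to k this way. Start at k = 2, θ = 30: P(X<55.9) ≈ 0.556.
Too low — raise k to concentrate. Iterating converges to k ≈ 8.18.
Then θ = 30/(8.18−1) ≈ 4.18.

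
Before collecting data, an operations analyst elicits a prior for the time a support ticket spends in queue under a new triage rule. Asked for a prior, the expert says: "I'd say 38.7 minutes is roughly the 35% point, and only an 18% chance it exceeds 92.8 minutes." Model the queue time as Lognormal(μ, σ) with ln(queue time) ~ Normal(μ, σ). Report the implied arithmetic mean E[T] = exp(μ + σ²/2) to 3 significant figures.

If T ~ Lognormal(μ,σ) then ln T ~ Normal(μ,σ), so the p-quantile of ln T is μ + z_p·σ.
ln(38.7) = 3.656 and ln(92.8) = 4.53; z_{0.35} = -0.3853, z_{0.82} = 0.9154.
σ = (4.53 − 3.656)/(0.9154 − (-0.3853)) = 0.672.
μ = 3.656 − (-0.3853)·0.672 = 3.915.
E[T] = exp(μ + σ²/2) = exp(3.915 + 0.2261) = 62.9 minutes.

E[T] ≈ 62.9 minutes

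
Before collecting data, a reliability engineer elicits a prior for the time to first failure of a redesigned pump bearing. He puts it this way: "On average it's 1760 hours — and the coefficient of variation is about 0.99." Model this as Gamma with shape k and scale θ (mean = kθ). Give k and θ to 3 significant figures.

For Gamma(k, scale θ): mean = kθ, variance = kθ², so CV = 1/√k.
CV = 0.99, hence k = 1/CV² = 1.02.
Then θ = mean/k = 1760/1.02 = 1720.

k ≈ 1.02, θ ≈ 1720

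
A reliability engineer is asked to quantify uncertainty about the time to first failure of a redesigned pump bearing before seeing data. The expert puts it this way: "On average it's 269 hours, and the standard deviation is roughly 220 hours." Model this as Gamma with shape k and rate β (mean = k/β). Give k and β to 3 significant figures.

k ≈ 1.5, β ≈ 0.00556

For Gamma(k, rate β): mean = k/β, variance = k/β², so CV = 1/√k.
CV = SD/mean = 220/269 = 0.8178, hence k = 1/CV² = 1.5.
Then β = k/mean = 1.5/269 = 0.00556.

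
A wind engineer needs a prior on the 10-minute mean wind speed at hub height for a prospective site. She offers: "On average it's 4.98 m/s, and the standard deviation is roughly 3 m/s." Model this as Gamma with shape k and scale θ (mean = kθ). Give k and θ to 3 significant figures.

k ≈ 2.76, θ ≈ 1.81

For Gamma(k, scale θ): mean = kθ, variance = kθ², so CV = 1/√k.
CV = SD/mean = 3/4.98 = 0.6024, hence k = 1/CV² = 2.76.
Then θ = mean/k = 4.98/2.76 = 1.81.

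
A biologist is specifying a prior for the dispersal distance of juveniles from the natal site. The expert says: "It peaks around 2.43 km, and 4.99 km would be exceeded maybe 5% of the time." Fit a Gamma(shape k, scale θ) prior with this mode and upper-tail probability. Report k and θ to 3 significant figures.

Gamma(k,θ) with k>1 has mode (k−1)θ, so θ = 2.43/(k−1).
Need P(X < 4.99) = 0.95 with θ tied to k this way. Start at k = 2, θ = 2.43: P(X<4.99) ≈ 0.608.
Too low — raise k to concentrate. Iterating converges to k ≈ 6.34.
Then θ = 2.43/(6.34−1) ≈ 0.455.

k ≈ 6.34, θ ≈ 0.455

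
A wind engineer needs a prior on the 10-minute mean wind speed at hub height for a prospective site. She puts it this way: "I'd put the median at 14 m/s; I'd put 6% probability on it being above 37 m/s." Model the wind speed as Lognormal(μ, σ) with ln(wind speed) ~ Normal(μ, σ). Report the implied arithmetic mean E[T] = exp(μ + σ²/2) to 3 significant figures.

If T ~ Lognormal(μ,σ) then ln T ~ Normal(μ,σ), so the p-quantile of ln T is μ + z_p·σ.
ln(14) = 2.639 and ln(37) = 3.611; z_{0.5} = 0, z_{0.94} = 1.555.
σ = (3.611 − 2.639)/(1.555 − (0)) = 0.625.
μ = 2.639 − (0)·0.625 = 2.639.
E[T] = exp(μ + σ²/2) = exp(2.639 + 0.1954) = 17 m/s.

E[T] ≈ 17 m/s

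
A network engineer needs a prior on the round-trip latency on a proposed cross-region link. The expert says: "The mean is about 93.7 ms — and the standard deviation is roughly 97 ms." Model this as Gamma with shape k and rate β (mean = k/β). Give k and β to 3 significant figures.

For Gamma(k, rate β): mean = k/β, variance = k/β², so CV = 1/√k.
CV = SD/mean = 97/93.7 = 1.035, hence k = 1/CV² = 0.933.
Then β = k/mean = 0.933/93.7 = 0.00996.

k ≈ 0.933, β ≈ 0.00996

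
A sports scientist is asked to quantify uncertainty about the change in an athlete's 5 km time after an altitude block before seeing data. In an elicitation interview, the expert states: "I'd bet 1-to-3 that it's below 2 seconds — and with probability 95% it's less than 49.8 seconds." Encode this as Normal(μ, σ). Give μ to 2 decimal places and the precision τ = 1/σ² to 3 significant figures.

The p-quantile of Normal(μ,σ) is μ + z_p·σ, with z_{0.25} = -0.6745 and z_{0.95} = 1.645.
Eliminate σ: μ = (z₂·x₁ − z₁·x₂)/(z₂ − z₁) = (1.645·2 − (-0.6745)·49.8)/2.319 = 15.90.
Then σ = (x₂ − x₁)/(z₂ − z₁) = (49.8 − 2)/2.319 = 20.61.
Precision τ = 1/σ² = 1/20.61² = 0.00235.

μ = 15.90, τ = 0.00235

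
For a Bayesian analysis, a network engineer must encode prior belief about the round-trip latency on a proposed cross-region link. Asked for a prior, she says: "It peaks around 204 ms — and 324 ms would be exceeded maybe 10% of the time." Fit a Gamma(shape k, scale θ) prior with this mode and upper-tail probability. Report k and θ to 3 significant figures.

k ≈ 9.77, θ ≈ 23.3

Gamma(k,θ) with k>1 has mode (k−1)θ, so θ = 204/(k−1).
Need P(X < 324) = 0.9 with θ tied to k this way. Start at k = 2, θ = 204: P(X<324) ≈ 0.471.
Too low — raise k to concentrate. Iterating converges to k ≈ 9.77.
Then θ = 204/(9.77−1) ≈ 23.3.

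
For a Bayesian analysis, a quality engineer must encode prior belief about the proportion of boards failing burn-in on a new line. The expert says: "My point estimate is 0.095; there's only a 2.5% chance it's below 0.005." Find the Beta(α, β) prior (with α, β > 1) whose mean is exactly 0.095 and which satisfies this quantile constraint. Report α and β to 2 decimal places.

With mean 0.095 fixed, write α = 0.095s, β = 0.905s where s = α+β.
Need P(θ < 0.005) = 0.025 under Beta(0.095s, 0.905s). Normal approximation: (q−m)/√(m(1−m)/s) ≈ z_{0.025} = -1.96, so s ≈ 0.095·0.905·(-1.96)²/(0.005−0.095)² = 40.8.
At s = 40.8: P(θ<0.005) ≈ 0.000. Adjusting to match 0.025 gives s ≈ 13.25.
So α = 0.095·13.25 ≈ 1.26, β = 0.905·13.25 ≈ 11.99.

α ≈ 1.26, β ≈ 11.99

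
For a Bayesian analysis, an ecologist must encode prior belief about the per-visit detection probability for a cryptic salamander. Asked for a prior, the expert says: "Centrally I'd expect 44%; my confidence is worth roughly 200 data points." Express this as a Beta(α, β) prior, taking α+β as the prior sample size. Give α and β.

α = 88, β = 112

Under the effective-sample-size interpretation, Beta(α, β) has prior mean α/(α+β) and prior sample size α+β.
So α+β = 200 and α/(α+β) = 0.44, giving α = 0.44·200 = 88 and β = 200 − 88 = 112.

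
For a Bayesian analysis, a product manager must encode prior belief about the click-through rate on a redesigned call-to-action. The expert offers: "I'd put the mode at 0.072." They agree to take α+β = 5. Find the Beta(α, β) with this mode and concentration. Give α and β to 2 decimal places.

For α,β > 1 the Beta mode is (α−1)/(α+β−2). With α+β = 5, the mode is (α−1)/3.
Set (α−1)/3 = 0.072 → α = 1 + 0.072·3 = 1.22.
β = 5 − α = 3.78.

α = 1.22, β = 3.78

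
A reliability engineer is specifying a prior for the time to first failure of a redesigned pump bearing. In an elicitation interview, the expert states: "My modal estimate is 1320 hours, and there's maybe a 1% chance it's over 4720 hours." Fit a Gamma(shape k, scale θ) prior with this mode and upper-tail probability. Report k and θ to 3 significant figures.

Gamma(k,θ) with k>1 has mode (k−1)θ, so θ = 1320/(k−1).
Need P(X < 4720) = 0.99 with θ tied to k this way. Start at k = 2, θ = 1320: P(X<4720) ≈ 0.872.
Too low — raise k to concentrate. Iterating converges to k ≈ 3.65.
Then θ = 1320/(3.65−1) ≈ 497.

k ≈ 3.65, θ ≈ 497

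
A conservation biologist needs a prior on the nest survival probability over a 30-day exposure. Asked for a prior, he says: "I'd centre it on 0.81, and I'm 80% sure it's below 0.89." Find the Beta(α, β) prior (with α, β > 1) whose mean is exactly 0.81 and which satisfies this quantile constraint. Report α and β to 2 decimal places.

With mean 0.81 fixed, write α = 0.81s, β = 0.19s where s = α+β.
Need P(θ < 0.89) = 0.8 under Beta(0.81s, 0.19s). Normal approximation: (q−m)/√(m(1−m)/s) ≈ z_{0.8} = 0.842, so s ≈ 0.81·0.19·(0.842)²/(0.89−0.81)² = 17.0.
At s = 17.0: P(θ<0.89) ≈ 0.795. Adjusting to match 0.8 gives s ≈ 17.62.
So α = 0.81·17.62 ≈ 14.27, β = 0.19·17.62 ≈ 3.35.

α ≈ 14.27, β ≈ 3.35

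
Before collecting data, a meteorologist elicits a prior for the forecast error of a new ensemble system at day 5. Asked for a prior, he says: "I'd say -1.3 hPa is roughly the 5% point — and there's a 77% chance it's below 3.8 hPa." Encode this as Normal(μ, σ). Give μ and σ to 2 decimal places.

For Normal(μ,σ), the p-quantile is μ + z_p·σ. Here z_{0.05} = -1.645, z_{0.77} = 0.7388.
So -1.3 = μ − 1.645σ and 3.8 = μ + 0.7388σ.
Subtracting: σ = (3.8 − -1.3)/(0.7388 − (-1.645)) = 2.14.
Then μ = -1.3 − (-1.645)·2.14 = 2.22.

μ = 2.22, σ = 2.14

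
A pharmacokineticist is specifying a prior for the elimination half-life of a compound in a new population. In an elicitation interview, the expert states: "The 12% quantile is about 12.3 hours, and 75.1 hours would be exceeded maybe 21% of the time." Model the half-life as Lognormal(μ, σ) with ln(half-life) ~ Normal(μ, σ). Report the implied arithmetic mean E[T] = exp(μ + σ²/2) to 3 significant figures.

E[T] ≈ 54.6 hours

If T ~ Lognormal(μ,σ) then ln T ~ Normal(μ,σ), so the p-quantile of ln T is μ + z_p·σ.
ln(12.3) = 2.51 and ln(75.1) = 4.319; z_{0.12} = -1.175, z_{0.79} = 0.8064.
σ = (4.319 − 2.51)/(0.8064 − (-1.175)) = 0.913.
μ = 2.51 − (-1.175)·0.913 = 3.582.
E[T] = exp(μ + σ²/2) = exp(3.582 + 0.4169) = 54.6 hours.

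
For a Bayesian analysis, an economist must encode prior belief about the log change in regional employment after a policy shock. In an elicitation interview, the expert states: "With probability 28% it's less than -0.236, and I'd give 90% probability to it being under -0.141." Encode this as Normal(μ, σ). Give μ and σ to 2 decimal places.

μ = -0.21, σ = 0.05

The p-quantile of Normal(μ,σ) is μ + z_p·σ, with z_{0.28} = -0.5828 and z_{0.9} = 1.282.
Eliminate σ: μ = (z₂·x₁ − z₁·x₂)/(z₂ − z₁) = (1.282·-0.236 − (-0.5828)·-0.141)/1.864 = -0.21.
Then σ = (x₂ − x₁)/(z₂ − z₁) = (-0.141 − -0.236)/1.864 = 0.05.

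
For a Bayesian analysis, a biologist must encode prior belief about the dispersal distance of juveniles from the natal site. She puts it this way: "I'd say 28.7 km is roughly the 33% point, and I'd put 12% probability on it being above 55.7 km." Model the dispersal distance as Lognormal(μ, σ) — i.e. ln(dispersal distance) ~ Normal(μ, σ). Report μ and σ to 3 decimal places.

If T ~ Lognormal(μ,σ) then ln T ~ Normal(μ,σ), so the p-quantile of ln T is μ + z_p·σ.
ln(28.7) = 3.357 and ln(55.7) = 4.02; z_{0.33} = -0.4399, z_{0.88} = 1.175.
σ = (4.02 − 3.357)/(1.175 − (-0.4399)) = 0.411.
μ = 3.357 − (-0.4399)·0.411 = 3.538.

μ ≈ 3.538, σ ≈ 0.411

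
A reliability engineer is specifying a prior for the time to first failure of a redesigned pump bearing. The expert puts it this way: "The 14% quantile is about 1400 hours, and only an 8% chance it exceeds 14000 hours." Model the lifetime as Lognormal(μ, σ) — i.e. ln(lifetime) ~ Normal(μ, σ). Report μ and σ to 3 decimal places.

If T ~ Lognormal(μ,σ) then ln T ~ Normal(μ,σ), so the p-quantile of ln T is μ + z_p·σ.
ln(1400) = 7.244 and ln(14000) = 9.547; z_{0.14} = -1.08, z_{0.92} = 1.405.
σ = (9.547 − 7.244)/(1.405 − (-1.08)) = 0.926.
μ = 7.244 − (-1.08)·0.926 = 8.245.

μ ≈ 8.245, σ ≈ 0.926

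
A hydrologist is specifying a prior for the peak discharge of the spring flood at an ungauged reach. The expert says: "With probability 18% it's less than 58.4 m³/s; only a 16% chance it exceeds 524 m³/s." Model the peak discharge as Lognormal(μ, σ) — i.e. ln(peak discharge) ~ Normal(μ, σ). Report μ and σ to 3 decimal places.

μ ≈ 5.119, σ ≈ 1.149

If T ~ Lognormal(μ,σ) then ln T ~ Normal(μ,σ), so the p-quantile of ln T is μ + z_p·σ.
ln(58.4) = 4.067 and ln(524) = 6.261; z_{0.18} = -0.9154, z_{0.84} = 0.9945.
σ = (6.261 − 4.067)/(0.9945 − (-0.9154)) = 1.149.
μ = 4.067 − (-0.9154)·1.149 = 5.119.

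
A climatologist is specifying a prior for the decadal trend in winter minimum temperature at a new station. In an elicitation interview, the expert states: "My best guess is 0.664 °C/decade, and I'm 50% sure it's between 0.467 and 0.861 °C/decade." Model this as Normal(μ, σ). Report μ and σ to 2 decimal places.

A symmetric 50% interval runs μ ± z·σ with z = 0.6745.
Half-width = 0.197, so σ = 0.197/0.6745 = 0.29.
μ is the stated best guess, 0.66.

μ = 0.66, σ = 0.29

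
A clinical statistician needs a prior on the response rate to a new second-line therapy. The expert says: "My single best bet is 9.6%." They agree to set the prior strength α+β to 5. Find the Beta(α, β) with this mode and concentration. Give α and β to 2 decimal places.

α = 1.29, β = 3.71

For α,β > 1 the Beta mode is (α−1)/(α+β−2). With α+β = 5, the mode is (α−1)/3.
Set (α−1)/3 = 0.096 → α = 1 + 0.096·3 = 1.29.
β = 5 − α = 3.71.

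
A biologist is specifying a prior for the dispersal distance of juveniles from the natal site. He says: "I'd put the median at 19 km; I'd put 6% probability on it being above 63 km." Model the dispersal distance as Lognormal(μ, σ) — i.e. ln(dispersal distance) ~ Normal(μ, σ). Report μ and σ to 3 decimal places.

If T ~ Lognormal(μ,σ) then ln T ~ Normal(μ,σ), so the p-quantile of ln T is μ + z_p·σ.
ln(19) = 2.944 and ln(63) = 4.143; z_{0.5} = 0, z_{0.94} = 1.555.
σ = (4.143 − 2.944)/(1.555 − (0)) = 0.771.
μ = 2.944 − (0)·0.771 = 2.944.

μ ≈ 2.944, σ ≈ 0.771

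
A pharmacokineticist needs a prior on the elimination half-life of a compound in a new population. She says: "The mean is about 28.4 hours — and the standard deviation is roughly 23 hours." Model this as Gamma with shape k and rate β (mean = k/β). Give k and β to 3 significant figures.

For Gamma(k, rate β): mean = k/β, variance = k/β², so CV = 1/√k.
CV = SD/mean = 23/28.4 = 0.8099, hence k = 1/CV² = 1.52.
Then β = k/mean = 1.52/28.4 = 0.0537.

k ≈ 1.52, β ≈ 0.0537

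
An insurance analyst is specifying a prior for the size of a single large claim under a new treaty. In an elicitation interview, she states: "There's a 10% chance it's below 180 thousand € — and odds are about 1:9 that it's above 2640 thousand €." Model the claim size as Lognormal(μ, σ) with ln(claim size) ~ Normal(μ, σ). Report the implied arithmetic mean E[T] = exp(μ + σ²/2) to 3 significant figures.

If T ~ Lognormal(μ,σ) then ln T ~ Normal(μ,σ), so the p-quantile of ln T is μ + z_p·σ.
ln(180) = 5.193 and ln(2640) = 7.879; z_{0.1} = -1.282, z_{0.9} = 1.282.
σ = (7.879 − 5.193)/(1.282 − (-1.282)) = 1.048.
μ = 5.193 − (-1.282)·1.048 = 6.536.
E[T] = exp(μ + σ²/2) = exp(6.536 + 0.5489) = 1190 thousand €.

E[T] ≈ 1190 thousand €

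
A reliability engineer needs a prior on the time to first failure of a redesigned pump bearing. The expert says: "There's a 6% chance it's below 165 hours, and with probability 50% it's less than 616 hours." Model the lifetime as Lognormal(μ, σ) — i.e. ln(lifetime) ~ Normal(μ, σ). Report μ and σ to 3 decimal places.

μ ≈ 6.423, σ ≈ 0.847

If T ~ Lognormal(μ,σ) then ln T ~ Normal(μ,σ), so the p-quantile of ln T is μ + z_p·σ.
ln(165) = 5.106 and ln(616) = 6.423; z_{0.06} = -1.555, z_{0.5} = 0.
σ = (6.423 − 5.106)/(0 − (-1.555)) = 0.847.
μ = 5.106 − (-1.555)·0.847 = 6.423.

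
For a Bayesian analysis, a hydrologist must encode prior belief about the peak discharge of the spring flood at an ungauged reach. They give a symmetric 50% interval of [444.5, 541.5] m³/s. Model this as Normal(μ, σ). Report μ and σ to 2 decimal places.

A symmetric 50% interval runs μ ± z·σ with z = 0.6745.
Half-width = 48.5, so σ = 48.5/0.6745 = 71.91.
μ is the interval midpoint, 493.00.

μ = 493.00, σ = 71.91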